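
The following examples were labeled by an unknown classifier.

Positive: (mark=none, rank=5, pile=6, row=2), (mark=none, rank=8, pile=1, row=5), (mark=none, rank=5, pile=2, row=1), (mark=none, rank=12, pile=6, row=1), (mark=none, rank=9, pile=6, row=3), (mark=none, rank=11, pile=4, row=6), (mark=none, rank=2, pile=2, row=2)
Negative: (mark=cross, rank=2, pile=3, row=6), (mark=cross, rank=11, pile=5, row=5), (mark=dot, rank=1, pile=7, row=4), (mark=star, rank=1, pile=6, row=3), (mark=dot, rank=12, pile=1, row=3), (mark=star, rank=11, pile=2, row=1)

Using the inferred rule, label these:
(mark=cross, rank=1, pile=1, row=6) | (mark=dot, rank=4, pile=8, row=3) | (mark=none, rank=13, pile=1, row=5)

Checking candidate rules against both groups, what survives is: mark is none.
(mark=cross, rank=1, pile=1, row=6): mark is cross, doesn't match → Negative. (mark=dot, rank=4, pile=8, row=3): mark is dot, doesn't match → Negative. (mark=none, rank=13, pile=1, row=5): mark is none, meets the rule → Positive.

Negative, Negative, Positive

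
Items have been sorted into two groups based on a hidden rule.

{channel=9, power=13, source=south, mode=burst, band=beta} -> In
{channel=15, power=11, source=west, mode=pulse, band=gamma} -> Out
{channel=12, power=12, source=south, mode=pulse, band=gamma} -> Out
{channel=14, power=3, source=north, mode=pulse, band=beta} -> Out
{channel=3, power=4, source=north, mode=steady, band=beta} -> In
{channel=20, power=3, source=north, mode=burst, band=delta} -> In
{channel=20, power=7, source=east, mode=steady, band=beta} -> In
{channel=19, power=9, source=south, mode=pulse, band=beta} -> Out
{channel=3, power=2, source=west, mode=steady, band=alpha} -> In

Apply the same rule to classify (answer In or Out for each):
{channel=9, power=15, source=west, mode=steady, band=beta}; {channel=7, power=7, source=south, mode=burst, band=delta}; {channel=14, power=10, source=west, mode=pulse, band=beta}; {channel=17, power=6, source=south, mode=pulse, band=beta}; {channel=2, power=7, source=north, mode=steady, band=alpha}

In, In, Out, Out, In

Comparing the two groups points to one rule — mode is not pulse.
{channel=9, power=15, source=west, mode=steady, band=beta}: In (mode is steady).
{channel=7, power=7, source=south, mode=burst, band=delta}: In (mode is burst).
{channel=14, power=10, source=west, mode=pulse, band=beta}: Out (mode is pulse).
{channel=17, power=6, source=south, mode=pulse, band=beta}: Out (mode is pulse).
{channel=2, power=7, source=north, mode=steady, band=alpha}: In (mode is steady).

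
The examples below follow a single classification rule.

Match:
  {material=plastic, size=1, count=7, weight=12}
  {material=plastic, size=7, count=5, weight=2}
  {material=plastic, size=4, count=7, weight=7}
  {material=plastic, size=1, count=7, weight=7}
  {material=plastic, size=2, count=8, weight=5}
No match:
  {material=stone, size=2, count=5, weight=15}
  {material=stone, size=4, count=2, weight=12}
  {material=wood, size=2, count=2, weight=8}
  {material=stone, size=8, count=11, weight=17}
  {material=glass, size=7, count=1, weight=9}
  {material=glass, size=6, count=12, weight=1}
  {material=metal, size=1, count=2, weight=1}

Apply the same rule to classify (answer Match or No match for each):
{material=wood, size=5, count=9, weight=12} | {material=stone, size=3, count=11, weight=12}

No match, No match

Checking candidate rules against both groups, what survives is: material is plastic.
{material=wood, size=5, count=9, weight=12}: No match (material is wood). {material=stone, size=3, count=11, weight=12}: No match (material is stone).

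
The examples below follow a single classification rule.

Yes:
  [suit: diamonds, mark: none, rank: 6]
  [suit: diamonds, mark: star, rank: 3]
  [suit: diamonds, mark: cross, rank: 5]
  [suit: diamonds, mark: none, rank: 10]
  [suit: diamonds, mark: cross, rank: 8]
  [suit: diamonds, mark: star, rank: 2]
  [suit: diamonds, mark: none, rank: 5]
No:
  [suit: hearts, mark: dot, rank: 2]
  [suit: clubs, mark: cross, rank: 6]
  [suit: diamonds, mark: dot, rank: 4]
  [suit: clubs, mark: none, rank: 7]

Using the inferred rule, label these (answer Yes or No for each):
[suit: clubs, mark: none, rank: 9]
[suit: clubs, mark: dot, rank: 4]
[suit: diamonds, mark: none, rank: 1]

No, No, Yes

The simplest hypothesis consistent with all the labels is: suit is diamonds AND rank ≠ 4.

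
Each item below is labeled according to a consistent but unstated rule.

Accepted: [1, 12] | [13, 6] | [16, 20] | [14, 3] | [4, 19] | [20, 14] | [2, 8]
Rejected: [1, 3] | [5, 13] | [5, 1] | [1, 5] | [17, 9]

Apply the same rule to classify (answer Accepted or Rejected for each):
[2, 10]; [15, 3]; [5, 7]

The rule appears to be: product is even.
[2, 10] → 2·10 = 20 → Accepted.
[15, 3] → 15·3 = 45 → Rejected.
[5, 7] → 5·7 = 35 → Rejected.

Accepted, Rejected, Rejected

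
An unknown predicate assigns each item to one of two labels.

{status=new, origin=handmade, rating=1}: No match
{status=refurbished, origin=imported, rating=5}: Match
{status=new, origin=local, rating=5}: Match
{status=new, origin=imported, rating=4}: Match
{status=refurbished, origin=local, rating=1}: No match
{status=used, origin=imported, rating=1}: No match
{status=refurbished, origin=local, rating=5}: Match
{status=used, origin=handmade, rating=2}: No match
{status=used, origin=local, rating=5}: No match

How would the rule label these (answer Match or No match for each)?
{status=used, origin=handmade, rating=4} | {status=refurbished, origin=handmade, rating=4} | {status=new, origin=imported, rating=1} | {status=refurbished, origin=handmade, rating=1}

No match, Match, No match, No match

All 'Match' examples share one property — status is not used AND rating ≥ 2 — and every 'No match' example lacks it.
{status=used, origin=handmade, rating=4}: status is used, rating = 4 — fails this test, so No match.
{status=refurbished, origin=handmade, rating=4}: status is refurbished, rating = 4 — matches, so Match.
{status=new, origin=imported, rating=1}: status is new, rating = 1 — fails this test, so No match.
{status=refurbished, origin=handmade, rating=1}: status is refurbished, rating = 1 — fails this test, so No match.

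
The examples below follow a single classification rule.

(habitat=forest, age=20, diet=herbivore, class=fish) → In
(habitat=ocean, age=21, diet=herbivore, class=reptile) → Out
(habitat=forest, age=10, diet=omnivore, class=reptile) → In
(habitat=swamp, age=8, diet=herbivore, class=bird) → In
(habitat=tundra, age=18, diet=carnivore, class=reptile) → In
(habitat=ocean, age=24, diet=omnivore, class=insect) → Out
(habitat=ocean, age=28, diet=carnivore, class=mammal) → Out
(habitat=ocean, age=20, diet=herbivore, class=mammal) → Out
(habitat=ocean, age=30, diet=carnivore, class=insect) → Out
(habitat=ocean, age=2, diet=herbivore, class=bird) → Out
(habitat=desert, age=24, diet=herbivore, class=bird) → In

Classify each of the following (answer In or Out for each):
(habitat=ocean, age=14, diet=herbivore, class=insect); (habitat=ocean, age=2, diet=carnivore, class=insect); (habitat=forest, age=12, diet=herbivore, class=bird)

One predicate separates the groups cleanly: habitat is not ocean.

Out, Out, In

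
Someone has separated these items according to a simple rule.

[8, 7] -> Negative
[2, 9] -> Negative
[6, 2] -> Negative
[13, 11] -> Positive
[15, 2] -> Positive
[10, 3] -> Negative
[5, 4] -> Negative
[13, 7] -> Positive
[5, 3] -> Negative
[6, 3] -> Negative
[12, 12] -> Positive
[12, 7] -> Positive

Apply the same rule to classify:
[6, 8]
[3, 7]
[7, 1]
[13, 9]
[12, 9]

The simplest hypothesis consistent with all the labels is: sum ≥ 17.
[6, 8] — 6+8 = 14, hence Negative.
[3, 7] — 3+7 = 10, hence Negative.
[7, 1] — 7+1 = 8, hence Negative.
[13, 9] — 13+9 = 22, hence Positive.
[12, 9] — 12+9 = 21, hence Positive.

Negative, Negative, Negative, Positive, Positive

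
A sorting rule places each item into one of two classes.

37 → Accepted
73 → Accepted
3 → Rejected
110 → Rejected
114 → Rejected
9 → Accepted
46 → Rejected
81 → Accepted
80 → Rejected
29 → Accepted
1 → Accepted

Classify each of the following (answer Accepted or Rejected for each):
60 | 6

The common property of the 'Accepted' items is: ≡ 1 (mod 4). No 'Rejected' item has it.
60 — 60 mod 4 = 0, hence Rejected. 6 — 6 mod 4 = 2, hence Rejected.

Rejected, Rejected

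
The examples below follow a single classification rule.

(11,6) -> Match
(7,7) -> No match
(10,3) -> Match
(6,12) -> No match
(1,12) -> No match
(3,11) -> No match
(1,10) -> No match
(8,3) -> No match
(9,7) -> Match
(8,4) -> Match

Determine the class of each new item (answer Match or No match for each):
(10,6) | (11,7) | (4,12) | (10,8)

Every 'Match' example satisfies: first > second AND sum ≥ 12. None of the 'No match' examples do.

Match, Match, No match, Match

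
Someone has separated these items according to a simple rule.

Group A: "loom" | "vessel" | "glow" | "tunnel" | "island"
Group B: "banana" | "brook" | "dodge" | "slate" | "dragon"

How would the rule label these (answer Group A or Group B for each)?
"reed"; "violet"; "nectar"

Group B, Group A, Group B

The simplest hypothesis consistent with all the labels is: even length AND contains 'l'.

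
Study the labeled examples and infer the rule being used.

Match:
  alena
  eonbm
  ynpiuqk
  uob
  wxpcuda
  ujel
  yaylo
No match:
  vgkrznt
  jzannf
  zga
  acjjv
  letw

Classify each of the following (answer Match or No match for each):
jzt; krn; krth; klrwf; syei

No match, No match, No match, No match, Match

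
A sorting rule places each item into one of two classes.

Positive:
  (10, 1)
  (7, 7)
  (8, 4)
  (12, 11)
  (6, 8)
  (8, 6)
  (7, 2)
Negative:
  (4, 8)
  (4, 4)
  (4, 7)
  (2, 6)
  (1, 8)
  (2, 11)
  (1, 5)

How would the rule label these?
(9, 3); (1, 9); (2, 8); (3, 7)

Positive, Negative, Negative, Negative

A rule that fits every label: first ≥ 5 — true of each 'Positive' example, false of each 'Negative' one.
(9, 3): first 9 — satisfies this, so Positive.
(1, 9): first 1 — fails this test, so Negative.
(2, 8): first 2 — fails this test, so Negative.
(3, 7): first 3 — fails this test, so Negative.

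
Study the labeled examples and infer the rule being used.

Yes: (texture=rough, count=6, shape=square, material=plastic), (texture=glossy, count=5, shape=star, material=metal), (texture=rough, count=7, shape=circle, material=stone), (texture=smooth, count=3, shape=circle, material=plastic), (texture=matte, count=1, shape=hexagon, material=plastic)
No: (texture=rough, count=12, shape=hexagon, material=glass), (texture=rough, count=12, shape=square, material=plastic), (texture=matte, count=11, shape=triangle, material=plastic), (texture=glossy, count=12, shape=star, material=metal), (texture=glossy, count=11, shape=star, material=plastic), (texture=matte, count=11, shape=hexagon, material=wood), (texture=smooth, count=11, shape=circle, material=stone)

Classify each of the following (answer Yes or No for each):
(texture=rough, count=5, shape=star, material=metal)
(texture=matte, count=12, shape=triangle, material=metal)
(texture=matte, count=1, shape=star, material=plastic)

Yes, No, Yes

Every 'Yes' example satisfies: count ≤ 7. None of the 'No' examples do.
(texture=rough, count=5, shape=star, material=metal): count = 5, qualifies → Yes. (texture=matte, count=12, shape=triangle, material=metal): count = 12, doesn't qualify → No. (texture=matte, count=1, shape=star, material=plastic): count = 1, qualifies → Yes.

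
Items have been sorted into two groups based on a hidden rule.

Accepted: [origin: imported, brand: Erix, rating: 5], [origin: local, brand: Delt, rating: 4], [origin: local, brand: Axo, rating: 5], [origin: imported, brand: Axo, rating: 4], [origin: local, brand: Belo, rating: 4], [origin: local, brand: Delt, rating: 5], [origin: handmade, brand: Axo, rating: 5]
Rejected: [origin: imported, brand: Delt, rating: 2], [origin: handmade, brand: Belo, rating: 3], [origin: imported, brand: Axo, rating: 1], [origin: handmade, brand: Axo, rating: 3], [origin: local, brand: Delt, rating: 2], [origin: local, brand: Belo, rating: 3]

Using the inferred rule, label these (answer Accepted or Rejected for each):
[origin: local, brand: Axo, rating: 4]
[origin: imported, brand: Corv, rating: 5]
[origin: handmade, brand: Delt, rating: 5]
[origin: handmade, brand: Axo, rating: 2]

Accepted, Accepted, Accepted, Rejected

The classifier is using: rating ≥ 4.
[origin: local, brand: Axo, rating: 4] — rating = 4, hence Accepted. [origin: imported, brand: Corv, rating: 5] — rating = 5, hence Accepted. [origin: handmade, brand: Delt, rating: 5] — rating = 5, hence Accepted. [origin: handmade, brand: Axo, rating: 2] — rating = 2, hence Rejected.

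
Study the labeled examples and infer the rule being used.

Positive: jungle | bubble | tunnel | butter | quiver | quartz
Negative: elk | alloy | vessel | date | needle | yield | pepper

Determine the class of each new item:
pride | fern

Negative, Negative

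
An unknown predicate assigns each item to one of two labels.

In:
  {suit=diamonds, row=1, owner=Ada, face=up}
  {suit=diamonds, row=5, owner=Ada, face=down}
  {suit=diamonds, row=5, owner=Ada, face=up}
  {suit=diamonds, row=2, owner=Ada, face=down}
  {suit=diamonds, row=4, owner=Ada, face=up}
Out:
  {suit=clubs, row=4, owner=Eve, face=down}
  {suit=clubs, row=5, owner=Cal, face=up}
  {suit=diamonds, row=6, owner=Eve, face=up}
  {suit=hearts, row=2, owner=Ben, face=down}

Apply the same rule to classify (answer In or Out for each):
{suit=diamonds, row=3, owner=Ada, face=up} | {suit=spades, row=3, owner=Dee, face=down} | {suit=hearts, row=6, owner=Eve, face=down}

In, Out, Out

The common property of the 'In' items is: owner is Ada. No 'Out' item has it.
{suit=diamonds, row=3, owner=Ada, face=up}: In (owner is Ada).
{suit=spades, row=3, owner=Dee, face=down}: Out (owner is Dee).
{suit=hearts, row=6, owner=Eve, face=down}: Out (owner is Eve).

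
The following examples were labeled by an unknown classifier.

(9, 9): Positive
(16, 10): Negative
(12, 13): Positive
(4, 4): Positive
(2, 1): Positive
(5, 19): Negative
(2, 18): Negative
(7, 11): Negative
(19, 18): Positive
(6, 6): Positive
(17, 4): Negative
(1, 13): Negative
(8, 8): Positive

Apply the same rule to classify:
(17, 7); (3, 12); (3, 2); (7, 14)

Negative, Negative, Positive, Negative

The simplest hypothesis consistent with all the labels is: |first − second| ≤ 1.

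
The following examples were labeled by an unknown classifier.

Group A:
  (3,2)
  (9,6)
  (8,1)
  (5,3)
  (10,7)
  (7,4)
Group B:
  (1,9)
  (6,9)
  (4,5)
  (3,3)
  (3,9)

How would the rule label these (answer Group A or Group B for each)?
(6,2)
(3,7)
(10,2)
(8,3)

Comparing the two groups points to one rule — first > second.
(6,2): Group A (6 > 2).
(3,7): Group B (3 < 7).
(10,2): Group A (10 > 2).
(8,3): Group A (8 > 3).

Group A, Group B, Group A, Group A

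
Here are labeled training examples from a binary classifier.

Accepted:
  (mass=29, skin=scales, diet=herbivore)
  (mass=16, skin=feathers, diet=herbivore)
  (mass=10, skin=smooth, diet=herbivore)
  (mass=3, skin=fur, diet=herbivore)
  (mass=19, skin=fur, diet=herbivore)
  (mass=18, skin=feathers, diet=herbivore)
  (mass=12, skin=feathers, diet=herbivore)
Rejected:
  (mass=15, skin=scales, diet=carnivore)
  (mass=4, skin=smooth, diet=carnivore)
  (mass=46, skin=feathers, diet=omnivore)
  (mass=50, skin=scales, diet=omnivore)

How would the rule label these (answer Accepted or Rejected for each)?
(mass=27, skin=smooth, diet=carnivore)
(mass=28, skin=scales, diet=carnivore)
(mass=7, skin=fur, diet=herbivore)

Rejected, Rejected, Accepted

The classifier is using: diet is herbivore.
(mass=27, skin=smooth, diet=carnivore): diet is carnivore, does not fit → Rejected. (mass=28, skin=scales, diet=carnivore): diet is carnivore, does not fit → Rejected. (mass=7, skin=fur, diet=herbivore): diet is herbivore, matches → Accepted.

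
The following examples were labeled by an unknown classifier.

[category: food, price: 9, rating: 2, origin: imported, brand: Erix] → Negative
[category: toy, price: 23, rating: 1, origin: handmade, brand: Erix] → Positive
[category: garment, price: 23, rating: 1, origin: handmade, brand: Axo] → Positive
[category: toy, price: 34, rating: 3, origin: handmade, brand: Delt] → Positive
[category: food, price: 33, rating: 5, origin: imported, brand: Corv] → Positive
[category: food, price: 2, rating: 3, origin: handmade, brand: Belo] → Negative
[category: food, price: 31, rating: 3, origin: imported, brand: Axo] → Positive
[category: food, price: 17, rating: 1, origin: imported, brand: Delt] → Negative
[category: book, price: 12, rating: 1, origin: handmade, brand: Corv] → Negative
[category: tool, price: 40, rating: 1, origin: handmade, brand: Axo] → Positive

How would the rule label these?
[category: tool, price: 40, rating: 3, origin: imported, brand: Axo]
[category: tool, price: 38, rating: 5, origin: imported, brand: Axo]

Positive, Positive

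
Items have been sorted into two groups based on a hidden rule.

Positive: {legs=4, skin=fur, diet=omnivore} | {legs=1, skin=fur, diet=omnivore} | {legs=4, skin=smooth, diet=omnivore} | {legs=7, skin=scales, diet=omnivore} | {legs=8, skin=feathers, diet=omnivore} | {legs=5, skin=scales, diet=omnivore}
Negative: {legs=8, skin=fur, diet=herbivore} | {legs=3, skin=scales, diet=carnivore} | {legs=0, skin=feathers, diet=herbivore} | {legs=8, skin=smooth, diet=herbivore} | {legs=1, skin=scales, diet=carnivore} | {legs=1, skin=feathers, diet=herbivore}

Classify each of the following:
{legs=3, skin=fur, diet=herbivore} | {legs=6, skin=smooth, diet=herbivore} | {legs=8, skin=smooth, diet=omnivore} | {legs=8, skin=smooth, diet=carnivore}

Negative, Negative, Positive, Negative

The pattern is that an item is 'Positive' exactly when: diet is omnivore.
{legs=3, skin=fur, diet=herbivore}: diet is herbivore — does not fit, so Negative.
{legs=6, skin=smooth, diet=herbivore}: diet is herbivore — does not fit, so Negative.
{legs=8, skin=smooth, diet=omnivore}: diet is omnivore — matches, so Positive.
{legs=8, skin=smooth, diet=carnivore}: diet is carnivore — does not fit, so Negative.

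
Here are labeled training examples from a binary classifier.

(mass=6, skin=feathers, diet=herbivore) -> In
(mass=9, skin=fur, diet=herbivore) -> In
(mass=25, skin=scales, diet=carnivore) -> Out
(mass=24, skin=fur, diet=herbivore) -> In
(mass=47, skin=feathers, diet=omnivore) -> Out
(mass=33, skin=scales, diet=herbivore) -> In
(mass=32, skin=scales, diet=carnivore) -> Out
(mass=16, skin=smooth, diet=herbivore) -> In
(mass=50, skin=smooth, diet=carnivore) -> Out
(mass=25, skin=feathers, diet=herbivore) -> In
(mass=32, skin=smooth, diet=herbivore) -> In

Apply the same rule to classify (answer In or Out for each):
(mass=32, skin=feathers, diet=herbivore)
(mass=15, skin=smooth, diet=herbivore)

The common property of the 'In' items is: diet is herbivore. No 'Out' item has it.
In: (mass=32, skin=feathers, diet=herbivore), since diet is herbivore. In: (mass=15, skin=smooth, diet=herbivore), since diet is herbivore.

In, In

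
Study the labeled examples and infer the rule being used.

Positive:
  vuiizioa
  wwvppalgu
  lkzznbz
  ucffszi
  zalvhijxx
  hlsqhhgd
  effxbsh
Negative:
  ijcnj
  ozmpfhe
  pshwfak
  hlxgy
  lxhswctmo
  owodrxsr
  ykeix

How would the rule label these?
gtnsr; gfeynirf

Negative, Negative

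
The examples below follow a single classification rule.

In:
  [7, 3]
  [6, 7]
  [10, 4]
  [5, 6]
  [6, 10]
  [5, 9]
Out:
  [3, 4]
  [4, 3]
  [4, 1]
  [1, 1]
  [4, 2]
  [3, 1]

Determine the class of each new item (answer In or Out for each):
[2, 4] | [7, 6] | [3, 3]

The common property of the 'In' items is: sum ≥ 10. No 'Out' item has it.
[2, 4]: Out (2+4 = 6). [7, 6]: In (7+6 = 13). [3, 3]: Out (3+3 = 6).

Out, In, Out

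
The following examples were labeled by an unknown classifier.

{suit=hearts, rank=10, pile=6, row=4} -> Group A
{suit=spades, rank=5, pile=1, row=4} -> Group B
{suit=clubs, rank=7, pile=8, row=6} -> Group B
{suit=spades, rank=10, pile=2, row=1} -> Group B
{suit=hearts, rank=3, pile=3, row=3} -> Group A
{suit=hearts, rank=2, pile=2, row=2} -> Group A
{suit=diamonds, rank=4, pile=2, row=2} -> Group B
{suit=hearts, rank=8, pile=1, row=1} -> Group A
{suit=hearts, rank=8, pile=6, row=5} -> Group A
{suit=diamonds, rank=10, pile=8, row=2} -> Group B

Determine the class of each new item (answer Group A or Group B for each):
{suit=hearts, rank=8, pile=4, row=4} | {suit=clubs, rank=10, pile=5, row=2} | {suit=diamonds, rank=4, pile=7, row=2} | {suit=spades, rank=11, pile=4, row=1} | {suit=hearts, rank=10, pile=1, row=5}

A rule that fits every label: suit is hearts — true of each 'Group A' example, false of each 'Group B' one.

Group A, Group B, Group B, Group B, Group A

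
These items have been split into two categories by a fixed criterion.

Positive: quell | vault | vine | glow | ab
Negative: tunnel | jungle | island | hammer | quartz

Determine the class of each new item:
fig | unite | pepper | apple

Rule: length ≤ 5. This holds for each 'Positive' example and fails for each 'Negative' one.
fig — length 3, hence Positive.
unite — length 5, hence Positive.
pepper — length 6, hence Negative.
apple — length 5, hence Positive.

Positive, Positive, Negative, Positive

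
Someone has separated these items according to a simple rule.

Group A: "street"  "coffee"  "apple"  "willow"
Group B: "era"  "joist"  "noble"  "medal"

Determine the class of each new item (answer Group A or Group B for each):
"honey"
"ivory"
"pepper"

Group B, Group B, Group A

All 'Group A' examples share one property — has a double letter — and every 'Group B' example lacks it.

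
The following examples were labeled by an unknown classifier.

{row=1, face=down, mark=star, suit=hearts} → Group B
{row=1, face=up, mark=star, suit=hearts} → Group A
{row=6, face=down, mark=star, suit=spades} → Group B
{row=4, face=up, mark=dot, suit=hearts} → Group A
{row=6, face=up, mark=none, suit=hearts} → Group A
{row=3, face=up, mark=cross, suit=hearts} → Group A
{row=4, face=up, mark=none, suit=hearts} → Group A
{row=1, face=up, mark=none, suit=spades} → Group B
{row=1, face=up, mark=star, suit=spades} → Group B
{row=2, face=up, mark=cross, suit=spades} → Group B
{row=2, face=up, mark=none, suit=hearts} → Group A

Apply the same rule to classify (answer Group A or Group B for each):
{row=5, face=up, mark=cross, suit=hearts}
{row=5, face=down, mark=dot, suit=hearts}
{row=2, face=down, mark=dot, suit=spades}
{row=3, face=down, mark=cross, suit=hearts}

Group A, Group B, Group B, Group B

The pattern is that an item is 'Group A' exactly when: face is up AND suit is hearts.
{row=5, face=up, mark=cross, suit=hearts}: face is up, suit is hearts, has this property → Group A. {row=5, face=down, mark=dot, suit=hearts}: face is down, suit is hearts, does not pass → Group B. {row=2, face=down, mark=dot, suit=spades}: face is down, suit is spades, does not pass → Group B. {row=3, face=down, mark=cross, suit=hearts}: face is down, suit is hearts, does not pass → Group B.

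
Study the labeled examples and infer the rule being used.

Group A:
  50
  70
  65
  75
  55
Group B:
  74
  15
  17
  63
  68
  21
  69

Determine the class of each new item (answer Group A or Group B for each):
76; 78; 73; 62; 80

Group B, Group B, Group B, Group B, Group A

The common property of the 'Group A' items is: multiple of 5 AND at least 17. No 'Group B' item has it.
76: Group B (76 = 5·15 + 1, 76 ≥ 17).
78: Group B (78 = 5·15 + 3, 78 ≥ 17).
73: Group B (73 = 5·14 + 3, 73 ≥ 17).
62: Group B (62 = 5·12 + 2, 62 ≥ 17).
80: Group A (80 = 5·16, 80 ≥ 17).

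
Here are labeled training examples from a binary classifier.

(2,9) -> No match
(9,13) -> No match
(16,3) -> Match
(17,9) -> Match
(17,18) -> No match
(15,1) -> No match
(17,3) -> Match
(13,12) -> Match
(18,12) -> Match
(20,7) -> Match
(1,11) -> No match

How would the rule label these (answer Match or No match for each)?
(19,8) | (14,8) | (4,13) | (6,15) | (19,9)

Every 'Match' example satisfies: first > second AND sum ≥ 19. None of the 'No match' examples do.
(19,8): Match (19 > 8, 19+8 = 27).
(14,8): Match (14 > 8, 14+8 = 22).
(4,13): No match (4 < 13, 4+13 = 17).
(6,15): No match (6 < 15, 6+15 = 21).
(19,9): Match (19 > 9, 19+9 = 28).

Match, Match, No match, No match, Match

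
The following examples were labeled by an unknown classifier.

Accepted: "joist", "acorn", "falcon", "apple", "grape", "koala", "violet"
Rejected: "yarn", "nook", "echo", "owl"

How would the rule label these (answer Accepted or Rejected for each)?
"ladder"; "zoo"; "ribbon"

One predicate separates the groups cleanly: length ≥ 5.
"ladder": Accepted (length 6).
"zoo": Rejected (length 3).
"ribbon": Accepted (length 6).

Accepted, Rejected, Accepted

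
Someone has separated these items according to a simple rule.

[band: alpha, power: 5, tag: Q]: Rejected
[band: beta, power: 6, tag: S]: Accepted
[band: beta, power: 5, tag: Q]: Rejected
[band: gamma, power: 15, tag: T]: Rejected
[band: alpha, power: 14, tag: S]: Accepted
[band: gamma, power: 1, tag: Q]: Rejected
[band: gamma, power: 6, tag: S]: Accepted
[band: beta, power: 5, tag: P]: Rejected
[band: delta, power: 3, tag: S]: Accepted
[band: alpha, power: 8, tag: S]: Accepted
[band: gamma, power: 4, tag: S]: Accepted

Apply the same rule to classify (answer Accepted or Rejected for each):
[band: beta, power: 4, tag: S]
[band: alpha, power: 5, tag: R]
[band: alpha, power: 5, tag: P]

The common property of the 'Accepted' items is: tag is S. No 'Rejected' item has it.
[band: beta, power: 4, tag: S]: tag is S, checks out → Accepted. [band: alpha, power: 5, tag: R]: tag is R, does not fit → Rejected. [band: alpha, power: 5, tag: P]: tag is P, does not fit → Rejected.

Accepted, Rejected, Rejected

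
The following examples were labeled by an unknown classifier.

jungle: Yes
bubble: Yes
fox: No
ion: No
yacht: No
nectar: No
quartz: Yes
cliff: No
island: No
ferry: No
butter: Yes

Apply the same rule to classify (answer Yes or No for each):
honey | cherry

No, No

The simplest hypothesis consistent with all the labels is: contains 'u'.
honey: No (no 'u'). cherry: No (no 'u').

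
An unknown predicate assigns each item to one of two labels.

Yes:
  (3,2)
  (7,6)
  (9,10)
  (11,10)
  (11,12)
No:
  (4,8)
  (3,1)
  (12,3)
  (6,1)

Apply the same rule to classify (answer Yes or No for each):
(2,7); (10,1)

One predicate separates the groups cleanly: |first − second| ≤ 1.
(2,7): |2−7| = 5, does not fit → No.
(10,1): |10−1| = 9, does not fit → No.

No, No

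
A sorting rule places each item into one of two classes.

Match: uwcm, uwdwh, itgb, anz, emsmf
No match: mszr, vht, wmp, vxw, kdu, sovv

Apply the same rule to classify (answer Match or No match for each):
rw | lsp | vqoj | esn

The pattern is that an item is 'Match' exactly when: starts with a vowel.

No match, No match, No match, Match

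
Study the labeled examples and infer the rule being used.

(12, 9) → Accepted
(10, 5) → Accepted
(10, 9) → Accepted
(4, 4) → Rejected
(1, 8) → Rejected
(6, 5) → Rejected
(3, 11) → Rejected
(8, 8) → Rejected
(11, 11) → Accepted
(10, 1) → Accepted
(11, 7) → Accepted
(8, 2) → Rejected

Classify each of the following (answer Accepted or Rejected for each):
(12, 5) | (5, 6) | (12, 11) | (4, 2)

The rule appears to be: first ≥ 9.
(12, 5) — first 12, hence Accepted. (5, 6) — first 5, hence Rejected. (12, 11) — first 12, hence Accepted. (4, 2) — first 4, hence Rejected.

Accepted, Rejected, Accepted, Rejected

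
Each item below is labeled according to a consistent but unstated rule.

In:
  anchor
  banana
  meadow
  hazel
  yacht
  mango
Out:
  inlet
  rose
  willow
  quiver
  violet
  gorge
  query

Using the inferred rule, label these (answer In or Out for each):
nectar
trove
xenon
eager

Rule: contains 'a'. This holds for each 'In' example and fails for each 'Out' one.
In: nectar, since has 'a'.
Out: trove, since no 'a'.
Out: xenon, since no 'a'.
In: eager, since has 'a'.

In, Out, Out, In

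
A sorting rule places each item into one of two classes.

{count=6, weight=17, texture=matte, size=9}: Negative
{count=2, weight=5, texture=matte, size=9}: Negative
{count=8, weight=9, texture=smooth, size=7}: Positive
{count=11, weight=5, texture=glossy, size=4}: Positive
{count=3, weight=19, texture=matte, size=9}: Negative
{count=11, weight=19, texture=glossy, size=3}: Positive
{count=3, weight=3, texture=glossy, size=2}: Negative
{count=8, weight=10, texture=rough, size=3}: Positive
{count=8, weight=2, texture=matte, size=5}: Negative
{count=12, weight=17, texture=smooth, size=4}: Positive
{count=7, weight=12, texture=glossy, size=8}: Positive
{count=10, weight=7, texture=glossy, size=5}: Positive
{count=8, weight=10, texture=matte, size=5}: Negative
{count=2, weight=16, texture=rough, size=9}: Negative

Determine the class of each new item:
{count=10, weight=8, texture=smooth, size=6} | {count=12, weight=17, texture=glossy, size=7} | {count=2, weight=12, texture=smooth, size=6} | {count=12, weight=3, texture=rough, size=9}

A rule that fits every label: texture is not matte AND count ≥ 6 — true of each 'Positive' example, false of each 'Negative' one.
{count=10, weight=8, texture=smooth, size=6}: texture is smooth, count = 10 — checks out, so Positive.
{count=12, weight=17, texture=glossy, size=7}: texture is glossy, count = 12 — checks out, so Positive.
{count=2, weight=12, texture=smooth, size=6}: texture is smooth, count = 2 — lacks this property, so Negative.
{count=12, weight=3, texture=rough, size=9}: texture is rough, count = 12 — checks out, so Positive.

Positive, Positive, Negative, Positive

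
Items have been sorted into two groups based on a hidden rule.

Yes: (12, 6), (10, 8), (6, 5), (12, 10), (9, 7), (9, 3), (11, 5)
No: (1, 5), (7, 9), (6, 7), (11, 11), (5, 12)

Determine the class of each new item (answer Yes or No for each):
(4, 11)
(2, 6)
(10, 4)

No, No, Yes

All 'Yes' examples share one property — first > second — and every 'No' example lacks it.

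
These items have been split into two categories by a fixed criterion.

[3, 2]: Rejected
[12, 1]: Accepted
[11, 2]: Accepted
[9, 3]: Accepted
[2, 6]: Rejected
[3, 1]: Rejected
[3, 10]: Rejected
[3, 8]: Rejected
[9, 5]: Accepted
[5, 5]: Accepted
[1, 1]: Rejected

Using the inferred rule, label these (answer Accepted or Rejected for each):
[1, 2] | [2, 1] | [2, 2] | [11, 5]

Rejected, Rejected, Rejected, Accepted

The rule appears to be: first ≥ 5.
Rejected: [1, 2], since first 1. Rejected: [2, 1], since first 2. Rejected: [2, 2], since first 2. Accepted: [11, 5], since first 11.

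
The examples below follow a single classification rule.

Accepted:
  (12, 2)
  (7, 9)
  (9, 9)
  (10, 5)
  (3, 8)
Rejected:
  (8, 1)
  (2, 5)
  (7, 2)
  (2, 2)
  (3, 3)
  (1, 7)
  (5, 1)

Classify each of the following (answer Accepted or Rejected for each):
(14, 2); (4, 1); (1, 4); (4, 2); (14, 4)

Accepted, Rejected, Rejected, Rejected, Accepted

The common property of the 'Accepted' items is: sum ≥ 11. No 'Rejected' item has it.
(14, 2): 14+2 = 16 — has this property, so Accepted. (4, 1): 4+1 = 5 — fails the rule, so Rejected. (1, 4): 1+4 = 5 — fails the rule, so Rejected. (4, 2): 4+2 = 6 — fails the rule, so Rejected. (14, 4): 14+4 = 18 — has this property, so Accepted.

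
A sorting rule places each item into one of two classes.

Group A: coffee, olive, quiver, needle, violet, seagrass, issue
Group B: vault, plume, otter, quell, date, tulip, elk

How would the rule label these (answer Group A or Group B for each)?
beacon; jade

A rule that fits every label: has ≥ 3 vowels — true of each 'Group A' example, false of each 'Group B' one.
beacon: 3 vowels, fits → Group A. jade: 2 vowels, fails the rule → Group B.

Group A, Group B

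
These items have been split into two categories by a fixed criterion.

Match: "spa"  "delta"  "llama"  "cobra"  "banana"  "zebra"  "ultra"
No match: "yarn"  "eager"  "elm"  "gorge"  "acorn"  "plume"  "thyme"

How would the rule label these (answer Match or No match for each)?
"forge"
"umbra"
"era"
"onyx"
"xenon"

The common property of the 'Match' items is: ends with 'a'. No 'No match' item has it.
"forge" → ends with 'e' → No match.
"umbra" → ends with 'a' → Match.
"era" → ends with 'a' → Match.
"onyx" → ends with 'x' → No match.
"xenon" → ends with 'n' → No match.

No match, Match, Match, No match, No match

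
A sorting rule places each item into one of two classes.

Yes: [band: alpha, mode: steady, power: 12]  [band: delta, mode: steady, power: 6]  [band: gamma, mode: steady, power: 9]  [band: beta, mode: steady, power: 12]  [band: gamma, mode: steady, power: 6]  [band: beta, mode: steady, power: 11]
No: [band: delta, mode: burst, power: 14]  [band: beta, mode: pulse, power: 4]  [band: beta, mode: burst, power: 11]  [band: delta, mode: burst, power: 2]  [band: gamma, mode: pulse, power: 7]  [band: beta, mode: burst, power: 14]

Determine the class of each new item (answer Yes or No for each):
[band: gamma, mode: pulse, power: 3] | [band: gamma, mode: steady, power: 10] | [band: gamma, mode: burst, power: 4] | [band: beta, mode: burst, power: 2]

The common property of the 'Yes' items is: mode is steady. No 'No' item has it.
[band: gamma, mode: pulse, power: 3]: mode is pulse — doesn't match, so No.
[band: gamma, mode: steady, power: 10]: mode is steady — satisfies this, so Yes.
[band: gamma, mode: burst, power: 4]: mode is burst — doesn't match, so No.
[band: beta, mode: burst, power: 2]: mode is burst — doesn't match, so No.

No, Yes, No, No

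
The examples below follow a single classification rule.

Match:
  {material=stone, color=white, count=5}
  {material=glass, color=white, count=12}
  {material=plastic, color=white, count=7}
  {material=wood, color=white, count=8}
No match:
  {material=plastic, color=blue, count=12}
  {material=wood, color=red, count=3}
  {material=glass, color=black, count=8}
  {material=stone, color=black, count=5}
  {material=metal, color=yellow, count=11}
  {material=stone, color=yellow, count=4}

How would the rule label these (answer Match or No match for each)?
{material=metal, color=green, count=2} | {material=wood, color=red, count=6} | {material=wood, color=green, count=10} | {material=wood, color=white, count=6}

No match, No match, No match, Match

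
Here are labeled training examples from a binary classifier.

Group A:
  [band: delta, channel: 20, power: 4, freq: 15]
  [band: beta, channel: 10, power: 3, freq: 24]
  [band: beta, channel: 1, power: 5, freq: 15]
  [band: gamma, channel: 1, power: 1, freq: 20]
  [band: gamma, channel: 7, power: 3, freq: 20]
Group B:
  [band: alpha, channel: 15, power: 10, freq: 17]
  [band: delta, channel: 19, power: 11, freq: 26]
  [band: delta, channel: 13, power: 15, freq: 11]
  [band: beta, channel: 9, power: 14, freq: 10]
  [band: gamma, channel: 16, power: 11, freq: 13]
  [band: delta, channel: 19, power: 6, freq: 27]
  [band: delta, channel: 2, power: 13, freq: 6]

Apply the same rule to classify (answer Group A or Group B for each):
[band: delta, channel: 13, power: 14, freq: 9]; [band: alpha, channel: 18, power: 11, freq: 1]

Group B, Group B

The pattern is that an item is 'Group A' exactly when: power ≤ 5.
[band: delta, channel: 13, power: 14, freq: 9]: power = 14 — does not satisfy this, so Group B. [band: alpha, channel: 18, power: 11, freq: 1]: power = 11 — does not satisfy this, so Group B.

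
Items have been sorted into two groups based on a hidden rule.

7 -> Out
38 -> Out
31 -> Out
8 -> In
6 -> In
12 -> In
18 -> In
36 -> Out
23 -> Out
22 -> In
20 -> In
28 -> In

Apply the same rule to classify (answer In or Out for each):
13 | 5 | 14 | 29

The rule appears to be: even AND at most 28.

Out, Out, In, Out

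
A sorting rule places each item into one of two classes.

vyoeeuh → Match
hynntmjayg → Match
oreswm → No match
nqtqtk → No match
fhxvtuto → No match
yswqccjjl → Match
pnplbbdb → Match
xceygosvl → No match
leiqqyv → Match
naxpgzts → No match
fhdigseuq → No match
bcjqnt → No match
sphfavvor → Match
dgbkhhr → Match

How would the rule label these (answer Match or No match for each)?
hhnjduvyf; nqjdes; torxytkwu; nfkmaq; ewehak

Match, No match, No match, No match, No match

One predicate separates the groups cleanly: has a double letter.
hhnjduvyf: 'hh' doubled, checks out → Match.
nqjdes: no doubled letter, doesn't qualify → No match.
torxytkwu: no doubled letter, doesn't qualify → No match.
nfkmaq: no doubled letter, doesn't qualify → No match.
ewehak: no doubled letter, doesn't qualify → No match.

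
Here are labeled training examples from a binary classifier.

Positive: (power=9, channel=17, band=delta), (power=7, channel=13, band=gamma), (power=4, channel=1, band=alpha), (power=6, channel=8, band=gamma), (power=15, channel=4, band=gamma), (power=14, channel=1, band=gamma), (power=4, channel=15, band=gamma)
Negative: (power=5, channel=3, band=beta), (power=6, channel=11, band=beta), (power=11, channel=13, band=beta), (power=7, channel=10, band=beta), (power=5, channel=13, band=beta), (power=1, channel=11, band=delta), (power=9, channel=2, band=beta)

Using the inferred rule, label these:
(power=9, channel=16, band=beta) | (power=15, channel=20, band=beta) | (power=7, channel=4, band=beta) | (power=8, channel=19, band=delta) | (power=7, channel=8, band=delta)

Negative, Negative, Negative, Positive, Positive

The simplest hypothesis consistent with all the labels is: band is not beta AND power ≥ 4.
(power=9, channel=16, band=beta) — band is beta, power = 9, hence Negative. (power=15, channel=20, band=beta) — band is beta, power = 15, hence Negative. (power=7, channel=4, band=beta) — band is beta, power = 7, hence Negative. (power=8, channel=19, band=delta) — band is delta, power = 8, hence Positive. (power=7, channel=8, band=delta) — band is delta, power = 7, hence Positive.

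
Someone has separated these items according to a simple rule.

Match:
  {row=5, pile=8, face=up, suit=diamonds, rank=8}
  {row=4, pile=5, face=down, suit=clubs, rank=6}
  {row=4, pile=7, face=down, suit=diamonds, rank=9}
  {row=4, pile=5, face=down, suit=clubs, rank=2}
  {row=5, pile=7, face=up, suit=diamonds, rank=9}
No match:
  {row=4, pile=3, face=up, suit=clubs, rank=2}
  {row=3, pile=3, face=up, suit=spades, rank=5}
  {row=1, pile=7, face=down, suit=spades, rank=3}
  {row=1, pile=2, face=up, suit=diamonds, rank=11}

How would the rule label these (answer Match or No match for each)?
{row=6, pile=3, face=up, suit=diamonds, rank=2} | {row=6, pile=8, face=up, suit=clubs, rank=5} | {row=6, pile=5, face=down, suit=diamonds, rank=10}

No match, Match, Match

Rule: pile ≥ 5 AND row ≥ 3. This holds for each 'Match' example and fails for each 'No match' one.
{row=6, pile=3, face=up, suit=diamonds, rank=2}: pile = 3, row = 6, doesn't match → No match.
{row=6, pile=8, face=up, suit=clubs, rank=5}: pile = 8, row = 6, matches → Match.
{row=6, pile=5, face=down, suit=diamonds, rank=10}: pile = 5, row = 6, matches → Match.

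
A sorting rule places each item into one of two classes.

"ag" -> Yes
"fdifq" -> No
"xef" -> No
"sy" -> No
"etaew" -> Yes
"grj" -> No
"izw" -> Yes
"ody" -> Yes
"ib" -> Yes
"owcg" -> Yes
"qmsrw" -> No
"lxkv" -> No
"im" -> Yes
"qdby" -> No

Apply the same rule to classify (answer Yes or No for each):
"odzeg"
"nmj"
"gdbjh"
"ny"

The distinguishing property — starts with a vowel — holds for all the 'Yes' cases and none of the 'No' cases.
Yes: "odzeg", since starts with 'o'.
No: "nmj", since starts with 'n'.
No: "gdbjh", since starts with 'g'.
No: "ny", since starts with 'n'.

Yes, No, No, No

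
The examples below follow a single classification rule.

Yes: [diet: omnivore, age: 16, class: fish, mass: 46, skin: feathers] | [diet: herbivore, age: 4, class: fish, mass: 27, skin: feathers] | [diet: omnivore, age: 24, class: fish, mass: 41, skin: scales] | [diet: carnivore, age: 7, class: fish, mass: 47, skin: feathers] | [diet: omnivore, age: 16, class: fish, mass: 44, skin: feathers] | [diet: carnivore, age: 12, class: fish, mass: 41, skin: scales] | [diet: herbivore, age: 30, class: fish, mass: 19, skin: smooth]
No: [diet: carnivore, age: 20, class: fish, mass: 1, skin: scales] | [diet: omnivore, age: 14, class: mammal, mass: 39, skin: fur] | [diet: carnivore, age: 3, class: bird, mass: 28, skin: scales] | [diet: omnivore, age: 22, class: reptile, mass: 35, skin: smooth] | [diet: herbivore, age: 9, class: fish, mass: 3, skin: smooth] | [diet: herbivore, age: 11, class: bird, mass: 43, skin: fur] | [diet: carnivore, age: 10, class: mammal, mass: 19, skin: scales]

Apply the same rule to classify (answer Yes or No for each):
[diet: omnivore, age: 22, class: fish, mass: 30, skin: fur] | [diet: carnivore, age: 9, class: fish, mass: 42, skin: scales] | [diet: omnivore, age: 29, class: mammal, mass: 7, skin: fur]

'Yes' ⟺ class is fish AND mass ≥ 19.
[diet: omnivore, age: 22, class: fish, mass: 30, skin: fur] → class is fish, mass = 30 → Yes. [diet: carnivore, age: 9, class: fish, mass: 42, skin: scales] → class is fish, mass = 42 → Yes. [diet: omnivore, age: 29, class: mammal, mass: 7, skin: fur] → class is mammal, mass = 7 → No.

Yes, Yes, No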